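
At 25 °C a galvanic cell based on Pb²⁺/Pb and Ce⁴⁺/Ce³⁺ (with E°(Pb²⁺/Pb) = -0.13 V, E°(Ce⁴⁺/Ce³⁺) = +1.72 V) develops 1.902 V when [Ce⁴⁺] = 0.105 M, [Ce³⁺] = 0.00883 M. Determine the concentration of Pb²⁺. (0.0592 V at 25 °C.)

From the Nernst equation, log Q = n(E° − E)/0.0592 = 2(1.85 − 1.902)/0.0592 = -1.757, so Q = 0.0175.
With Q = [Pb²⁺]·[Ce³⁺]^2/[Ce⁴⁺]^2 and the known concentrations, [Pb²⁺] in the numerator gives [Pb²⁺] = 2.5 M.

2.5 M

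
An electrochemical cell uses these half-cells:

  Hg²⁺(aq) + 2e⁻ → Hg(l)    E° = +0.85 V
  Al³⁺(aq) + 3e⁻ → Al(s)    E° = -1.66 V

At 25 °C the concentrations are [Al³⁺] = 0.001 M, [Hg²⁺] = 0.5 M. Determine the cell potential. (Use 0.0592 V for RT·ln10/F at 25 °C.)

The Hg²⁺/Hg couple has the higher reduction potential and acts as the cathode, so E°_cell = +0.85 − (-1.66) = 2.51 V.
Balancing electrons gives n = 6; the reaction quotient is Q = [Al³⁺]^2/[Hg²⁺]^3 = 8 × 10^-6.
At 25 °C, E = E° − (0.0592/n) log Q = 2.51 − (0.0592/6)(-5.097) = 2.510 + 0.050 = 2.560 V.

2.56 V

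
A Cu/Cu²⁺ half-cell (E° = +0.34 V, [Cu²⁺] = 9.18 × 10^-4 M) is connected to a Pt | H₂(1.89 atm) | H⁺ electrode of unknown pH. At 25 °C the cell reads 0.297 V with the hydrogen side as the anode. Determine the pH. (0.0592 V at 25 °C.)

E°_cell = 0.34 V and n = 2.
log Q = n(E° − E)/0.0592 = 2×(0.34 − 0.297)/0.0592 = 1.453.
With Q = [H⁺]^2 / ([Cu²⁺]·P(H₂)), solving for [H⁺] gives log[H⁺] = -0.654, so pH = 0.65.

pH = 0.65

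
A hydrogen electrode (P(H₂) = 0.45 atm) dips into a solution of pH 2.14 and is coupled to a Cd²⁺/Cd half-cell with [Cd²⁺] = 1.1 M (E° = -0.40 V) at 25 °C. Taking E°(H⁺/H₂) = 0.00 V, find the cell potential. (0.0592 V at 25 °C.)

0.28 V

The hydrogen couple is the cathode, so E°_cell = 0.40 V; n = 2.
[H⁺] = 10^(−2.14) = 0.0072 M, and Q = [Cd²⁺]·P(H₂) / [H⁺]^2 = 9430.
E = E° − (0.0592/2) log Q = 0.40 − (0.0592/2)(3.975) = 0.282 V.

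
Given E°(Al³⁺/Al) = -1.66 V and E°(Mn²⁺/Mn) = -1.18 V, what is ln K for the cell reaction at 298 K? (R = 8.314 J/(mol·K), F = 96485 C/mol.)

ln K = 112.2

E°_cell = -1.18 − (-1.66) = 0.48 V, with n = 6 electrons transferred.
At equilibrium E = 0, so the Nernst equation gives ln K = nFE°/RT = (6)(96485)(0.48)/((8.314)(298)) = 112.16.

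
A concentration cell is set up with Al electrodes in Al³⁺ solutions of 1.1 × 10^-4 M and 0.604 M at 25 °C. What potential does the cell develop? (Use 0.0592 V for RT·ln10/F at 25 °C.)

0.074 V

Both half-cells are Al³⁺/Al, so E°_cell = 0. The concentrated side is the cathode; the cell reaction moves Al³⁺ from high to low concentration with n = 3.
Q = [Al³⁺]_dilute/[Al³⁺]_conc = 1.1 × 10^-4/0.604 = 1.82 × 10^-4.
E = 0 − (0.0592/3) log Q = −(0.0592/3)(-3.740) = 0.0738 V.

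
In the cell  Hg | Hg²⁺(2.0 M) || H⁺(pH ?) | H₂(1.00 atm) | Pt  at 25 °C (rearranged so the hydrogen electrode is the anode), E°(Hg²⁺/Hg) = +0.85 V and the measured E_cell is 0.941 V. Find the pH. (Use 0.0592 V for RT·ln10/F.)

pH = 1.39

E°_cell = 0.85 V and n = 2.
log Q = n(E° − E)/0.0592 = 2×(0.85 − 0.941)/0.0592 = -3.074.
With Q = [H⁺]^2 / ([Hg²⁺]·P(H₂)), solving for [H⁺] gives log[H⁺] = -1.387, so pH = 1.39.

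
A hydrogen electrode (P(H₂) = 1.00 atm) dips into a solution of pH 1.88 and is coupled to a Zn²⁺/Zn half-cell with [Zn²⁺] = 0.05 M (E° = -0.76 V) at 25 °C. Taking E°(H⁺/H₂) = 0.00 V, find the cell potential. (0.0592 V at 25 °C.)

The hydrogen couple is the cathode, so E°_cell = 0.76 V; n = 2.
[H⁺] = 10^(−1.88) = 0.013 M, and Q = [Zn²⁺]·P(H₂) / [H⁺]^2 = 288.
E = E° − (0.0592/2) log Q = 0.76 − (0.0592/2)(2.459) = 0.687 V.

0.69 V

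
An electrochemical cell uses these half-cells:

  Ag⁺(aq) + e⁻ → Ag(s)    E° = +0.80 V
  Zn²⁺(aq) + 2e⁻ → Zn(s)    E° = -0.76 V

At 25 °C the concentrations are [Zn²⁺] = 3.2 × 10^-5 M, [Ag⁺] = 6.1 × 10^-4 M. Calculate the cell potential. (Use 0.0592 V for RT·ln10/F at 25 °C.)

1.50 V

The Ag⁺/Ag couple has the higher reduction potential and acts as the cathode, so E°_cell = +0.80 − (-0.76) = 1.56 V.
Balancing electrons gives n = 2; the reaction quotient is Q = [Zn²⁺]/[Ag⁺]^2 = 86.0.
At 25 °C, E = E° − (0.0592/n) log Q = 1.56 − (0.0592/2)(1.934) = 1.560 − 0.057 = 1.503 V.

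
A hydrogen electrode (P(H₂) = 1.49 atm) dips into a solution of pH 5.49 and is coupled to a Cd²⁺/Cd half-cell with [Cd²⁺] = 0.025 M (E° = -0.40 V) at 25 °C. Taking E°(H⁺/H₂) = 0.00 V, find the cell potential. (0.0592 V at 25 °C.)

0.12 V

The hydrogen couple is the cathode, so E°_cell = 0.40 V; n = 2.
[H⁺] = 10^(−5.49) = 3.2 × 10^-6 M, and Q = [Cd²⁺]·P(H₂) / [H⁺]^2 = 3.56 × 10^9.
E = E° − (0.0592/2) log Q = 0.40 − (0.0592/2)(9.551) = 0.117 V.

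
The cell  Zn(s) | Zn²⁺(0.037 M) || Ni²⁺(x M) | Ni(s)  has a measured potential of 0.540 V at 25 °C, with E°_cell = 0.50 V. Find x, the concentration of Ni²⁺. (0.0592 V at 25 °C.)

0.83 M

From the Nernst equation, log Q = n(E° − E)/0.0592 = 2(0.50 − 0.540)/0.0592 = -1.351, so Q = 0.0445.
With Q = [Zn²⁺]/[Ni²⁺] and the known concentrations, [Ni²⁺] in the denominator gives [Ni²⁺] = 0.83 M.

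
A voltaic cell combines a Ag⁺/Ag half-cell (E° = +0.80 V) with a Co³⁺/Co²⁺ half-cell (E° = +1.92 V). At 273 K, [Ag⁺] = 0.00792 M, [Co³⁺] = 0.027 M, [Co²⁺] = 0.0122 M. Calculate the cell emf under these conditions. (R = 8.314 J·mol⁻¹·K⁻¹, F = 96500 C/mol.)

1.25 V

The Co³⁺/Co²⁺ couple has the higher reduction potential and acts as the cathode, so E°_cell = +1.92 − (+0.80) = 1.12 V.
Balancing electrons gives n = 1; the reaction quotient is Q = [Ag⁺]·[Co²⁺]/[Co³⁺] = 0.00358.
E = E° − (RT/nF) ln Q = 1.12 − (8.314×273)/(1×96500) × (-5.633) = 1.120 + 0.132 = 1.252 V.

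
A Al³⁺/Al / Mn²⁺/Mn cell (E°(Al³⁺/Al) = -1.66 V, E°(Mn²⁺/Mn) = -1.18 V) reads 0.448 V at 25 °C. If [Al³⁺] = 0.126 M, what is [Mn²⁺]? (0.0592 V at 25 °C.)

0.021 M

From the Nernst equation, log Q = n(E° − E)/0.0592 = 6(0.48 − 0.448)/0.0592 = 3.243, so Q = 1750.
With Q = [Al³⁺]^2/[Mn²⁺]^3 and the known concentrations, [Mn²⁺]^3 in the denominator gives [Mn²⁺] = 0.021 M.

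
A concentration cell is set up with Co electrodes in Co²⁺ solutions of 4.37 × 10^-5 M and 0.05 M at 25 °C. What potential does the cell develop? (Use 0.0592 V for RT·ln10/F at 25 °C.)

Both half-cells are Co²⁺/Co, so E°_cell = 0. The concentrated side is the cathode; the cell reaction moves Co²⁺ from high to low concentration with n = 2.
Q = [Co²⁺]_dilute/[Co²⁺]_conc = 4.37 × 10^-5/0.05 = 8.74 × 10^-4.
E = 0 − (0.0592/2) log Q = −(0.0592/2)(-3.058) = 0.0905 V.

0.091 V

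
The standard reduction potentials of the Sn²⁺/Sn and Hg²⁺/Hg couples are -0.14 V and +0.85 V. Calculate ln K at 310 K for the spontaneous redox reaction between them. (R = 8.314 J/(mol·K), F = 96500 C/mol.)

E°_cell = +0.85 − (-0.14) = 0.99 V, with n = 2 electrons transferred.
At equilibrium E = 0, so the Nernst equation gives ln K = nFE°/RT = (2)(96500)(0.99)/((8.314)(310)) = 74.13.

ln K = 74.1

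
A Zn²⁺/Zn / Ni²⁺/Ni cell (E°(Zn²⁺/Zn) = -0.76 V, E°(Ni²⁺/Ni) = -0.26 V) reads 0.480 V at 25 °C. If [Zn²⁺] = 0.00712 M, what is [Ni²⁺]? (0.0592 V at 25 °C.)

From the Nernst equation, log Q = n(E° − E)/0.0592 = 2(0.50 − 0.480)/0.0592 = 0.676, so Q = 4.74.
With Q = [Zn²⁺]/[Ni²⁺] and the known concentrations, [Ni²⁺] in the denominator gives [Ni²⁺] = 0.0015 M.

0.0015 M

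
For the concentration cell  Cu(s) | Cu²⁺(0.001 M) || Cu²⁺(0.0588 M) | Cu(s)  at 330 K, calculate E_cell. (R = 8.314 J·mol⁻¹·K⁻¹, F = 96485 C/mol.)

0.058 V

Both half-cells are Cu²⁺/Cu, so E°_cell = 0. The concentrated side is the cathode; the cell reaction moves Cu²⁺ from high to low concentration with n = 2.
Q = [Cu²⁺]_dilute/[Cu²⁺]_conc = 0.001/0.0588 = 0.0170.
E = 0 − (RT/nF) ln Q = −((8.314×330)/(2×96485))(-4.074) = 0.0579 V.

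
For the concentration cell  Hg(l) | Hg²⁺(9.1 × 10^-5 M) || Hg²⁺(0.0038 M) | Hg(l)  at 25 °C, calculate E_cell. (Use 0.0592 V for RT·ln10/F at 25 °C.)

Both half-cells are Hg²⁺/Hg, so E°_cell = 0. The concentrated side is the cathode; the cell reaction moves Hg²⁺ from high to low concentration with n = 2.
Q = [Hg²⁺]_dilute/[Hg²⁺]_conc = 9.1 × 10^-5/0.0038 = 0.0239.
E = 0 − (0.0592/2) log Q = −(0.0592/2)(-1.621) = 0.0480 V.

0.048 V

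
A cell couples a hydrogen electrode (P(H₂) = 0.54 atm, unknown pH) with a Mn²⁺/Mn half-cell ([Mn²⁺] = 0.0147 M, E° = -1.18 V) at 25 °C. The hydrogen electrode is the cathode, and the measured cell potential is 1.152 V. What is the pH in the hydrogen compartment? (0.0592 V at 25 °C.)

pH = 1.52

E°_cell = 1.18 V and n = 2.
log Q = n(E° − E)/0.0592 = 2×(1.18 − 1.152)/0.0592 = 0.946.
With Q = [Mn²⁺]·P(H₂) / [H⁺]^2, solving for [H⁺] gives log[H⁺] = -1.523, so pH = 1.52.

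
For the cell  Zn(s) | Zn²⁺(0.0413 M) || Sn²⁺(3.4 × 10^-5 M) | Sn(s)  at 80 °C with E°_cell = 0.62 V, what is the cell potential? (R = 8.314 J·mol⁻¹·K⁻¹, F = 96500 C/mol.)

Balancing electrons gives n = 2; the reaction quotient is Q = [Zn²⁺]/[Sn²⁺] = 1210.
E = E° − (RT/nF) ln Q = 0.62 − (8.314×353)/(2×96500) × (7.102) = 0.620 − 0.108 = 0.512 V.

0.512 V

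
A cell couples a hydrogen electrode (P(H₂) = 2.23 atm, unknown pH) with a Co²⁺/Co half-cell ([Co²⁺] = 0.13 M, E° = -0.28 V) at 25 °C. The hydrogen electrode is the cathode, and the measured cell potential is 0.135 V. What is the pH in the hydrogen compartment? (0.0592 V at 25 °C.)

pH = 2.72

E°_cell = 0.28 V and n = 2.
log Q = n(E° − E)/0.0592 = 2×(0.28 − 0.135)/0.0592 = 4.899.
With Q = [Co²⁺]·P(H₂) / [H⁺]^2, solving for [H⁺] gives log[H⁺] = -2.718, so pH = 2.72.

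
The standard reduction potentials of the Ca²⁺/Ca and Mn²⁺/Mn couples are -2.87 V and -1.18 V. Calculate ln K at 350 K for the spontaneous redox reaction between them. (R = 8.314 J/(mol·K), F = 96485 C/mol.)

E°_cell = -1.18 − (-2.87) = 1.69 V, with n = 2 electrons transferred.
At equilibrium E = 0, so the Nernst equation gives ln K = nFE°/RT = (2)(96485)(1.69)/((8.314)(350)) = 112.07.

ln K = 112.1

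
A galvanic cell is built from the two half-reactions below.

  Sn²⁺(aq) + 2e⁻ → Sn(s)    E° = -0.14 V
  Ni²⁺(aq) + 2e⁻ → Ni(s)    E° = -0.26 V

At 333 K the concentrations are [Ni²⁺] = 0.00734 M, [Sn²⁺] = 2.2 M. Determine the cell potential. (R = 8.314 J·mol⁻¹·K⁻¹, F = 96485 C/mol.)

0.202 V

The Sn²⁺/Sn couple has the higher reduction potential and acts as the cathode, so E°_cell = -0.14 − (-0.26) = 0.12 V.
Balancing electrons gives n = 2; the reaction quotient is Q = [Ni²⁺]/[Sn²⁺] = 0.00334.
E = E° − (RT/nF) ln Q = 0.12 − (8.314×333)/(2×96485) × (-5.703) = 0.120 + 0.082 = 0.202 V.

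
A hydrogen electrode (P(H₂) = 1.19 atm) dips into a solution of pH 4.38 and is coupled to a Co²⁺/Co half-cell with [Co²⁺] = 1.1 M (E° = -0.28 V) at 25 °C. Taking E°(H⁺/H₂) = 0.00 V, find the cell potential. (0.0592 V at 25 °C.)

0.017 V

The hydrogen couple is the cathode, so E°_cell = 0.28 V; n = 2.
[H⁺] = 10^(−4.38) = 4.2 × 10^-5 M, and Q = [Co²⁺]·P(H₂) / [H⁺]^2 = 7.53 × 10^8.
E = E° − (0.0592/2) log Q = 0.28 − (0.0592/2)(8.877) = 0.017 V.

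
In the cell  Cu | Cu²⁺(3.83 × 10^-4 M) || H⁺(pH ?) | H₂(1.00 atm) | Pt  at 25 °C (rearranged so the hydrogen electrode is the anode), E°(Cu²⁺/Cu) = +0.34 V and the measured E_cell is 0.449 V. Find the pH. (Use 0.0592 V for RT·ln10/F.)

E°_cell = 0.34 V and n = 2.
log Q = n(E° − E)/0.0592 = 2×(0.34 − 0.449)/0.0592 = -3.682.
With Q = [H⁺]^2 / ([Cu²⁺]·P(H₂)), solving for [H⁺] gives log[H⁺] = -3.550, so pH = 3.55.

pH = 3.55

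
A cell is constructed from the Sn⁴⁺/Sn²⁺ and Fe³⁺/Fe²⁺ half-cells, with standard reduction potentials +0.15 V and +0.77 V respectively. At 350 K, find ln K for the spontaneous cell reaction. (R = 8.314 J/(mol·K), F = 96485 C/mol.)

ln K = 41.1

E°_cell = +0.77 − (+0.15) = 0.62 V, with n = 2 electrons transferred.
At equilibrium E = 0, so the Nernst equation gives ln K = nFE°/RT = (2)(96485)(0.62)/((8.314)(350)) = 41.12.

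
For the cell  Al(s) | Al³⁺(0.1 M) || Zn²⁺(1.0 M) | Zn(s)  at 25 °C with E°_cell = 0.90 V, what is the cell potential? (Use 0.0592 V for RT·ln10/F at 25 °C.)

0.920 V

Balancing electrons gives n = 6; the reaction quotient is Q = [Al³⁺]^2/[Zn²⁺]^3 = 0.0100.
At 25 °C, E = E° − (0.0592/n) log Q = 0.90 − (0.0592/6)(-2.000) = 0.900 + 0.020 = 0.920 V.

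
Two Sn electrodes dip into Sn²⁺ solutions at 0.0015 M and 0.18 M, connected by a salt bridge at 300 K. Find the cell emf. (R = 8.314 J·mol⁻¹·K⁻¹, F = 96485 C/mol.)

Both half-cells are Sn²⁺/Sn, so E°_cell = 0. The concentrated side is the cathode; the cell reaction moves Sn²⁺ from high to low concentration with n = 2.
Q = [Sn²⁺]_dilute/[Sn²⁺]_conc = 0.0015/0.18 = 0.00833.
E = 0 − (RT/nF) ln Q = −((8.314×300)/(2×96485))(-4.787) = 0.0619 V.

0.062 V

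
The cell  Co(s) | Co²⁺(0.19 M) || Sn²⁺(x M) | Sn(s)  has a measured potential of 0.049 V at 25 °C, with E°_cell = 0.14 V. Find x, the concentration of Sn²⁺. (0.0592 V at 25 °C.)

1.6 × 10^-4 M

From the Nernst equation, log Q = n(E° − E)/0.0592 = 2(0.14 − 0.049)/0.0592 = 3.074, so Q = 1190.
With Q = [Co²⁺]/[Sn²⁺] and the known concentrations, [Sn²⁺] in the denominator gives [Sn²⁺] = 1.6 × 10^-4 M.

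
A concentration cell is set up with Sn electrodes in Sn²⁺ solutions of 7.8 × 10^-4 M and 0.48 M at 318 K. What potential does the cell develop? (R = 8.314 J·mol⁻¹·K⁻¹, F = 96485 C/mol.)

Both half-cells are Sn²⁺/Sn, so E°_cell = 0. The concentrated side is the cathode; the cell reaction moves Sn²⁺ from high to low concentration with n = 2.
Q = [Sn²⁺]_dilute/[Sn²⁺]_conc = 7.8 × 10^-4/0.48 = 0.00162.
E = 0 − (RT/nF) ln Q = −((8.314×318)/(2×96485))(-6.422) = 0.0880 V.

0.088 V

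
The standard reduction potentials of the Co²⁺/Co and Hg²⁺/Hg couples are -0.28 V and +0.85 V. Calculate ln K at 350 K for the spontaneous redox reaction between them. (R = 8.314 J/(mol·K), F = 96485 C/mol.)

E°_cell = +0.85 − (-0.28) = 1.13 V, with n = 2 electrons transferred.
At equilibrium E = 0, so the Nernst equation gives ln K = nFE°/RT = (2)(96485)(1.13)/((8.314)(350)) = 74.94.

ln K = 74.9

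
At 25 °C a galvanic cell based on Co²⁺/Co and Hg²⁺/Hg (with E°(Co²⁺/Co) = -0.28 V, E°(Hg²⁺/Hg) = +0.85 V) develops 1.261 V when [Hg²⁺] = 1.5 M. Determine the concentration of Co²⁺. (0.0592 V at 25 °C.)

From the Nernst equation, log Q = n(E° − E)/0.0592 = 2(1.13 − 1.261)/0.0592 = -4.426, so Q = 3.75 × 10^-5.
With Q = [Co²⁺]/[Hg²⁺] and the known concentrations, [Co²⁺] in the numerator gives [Co²⁺] = 5.6 × 10^-5 M.

5.6 × 10^-5 M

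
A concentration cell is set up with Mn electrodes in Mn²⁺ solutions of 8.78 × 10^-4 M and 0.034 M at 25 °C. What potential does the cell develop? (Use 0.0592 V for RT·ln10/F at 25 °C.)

0.047 V

Both half-cells are Mn²⁺/Mn, so E°_cell = 0. The concentrated side is the cathode; the cell reaction moves Mn²⁺ from high to low concentration with n = 2.
Q = [Mn²⁺]_dilute/[Mn²⁺]_conc = 8.78 × 10^-4/0.034 = 0.0258.
E = 0 − (0.0592/2) log Q = −(0.0592/2)(-1.588) = 0.0470 V.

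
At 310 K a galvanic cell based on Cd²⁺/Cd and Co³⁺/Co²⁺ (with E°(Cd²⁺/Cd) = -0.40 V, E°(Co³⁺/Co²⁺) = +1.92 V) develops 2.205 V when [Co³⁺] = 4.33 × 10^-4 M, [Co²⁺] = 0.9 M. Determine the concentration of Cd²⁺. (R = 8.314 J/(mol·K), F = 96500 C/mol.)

From the Nernst equation, ln Q = nF(E° − E)/RT = 2×96500×(2.32 − 2.205)/(8.314×310) = 8.612, so Q = 5490.
With Q = [Cd²⁺]·[Co²⁺]^2/[Co³⁺]^2 and the known concentrations, [Cd²⁺] in the numerator gives [Cd²⁺] = 0.0013 M.

0.0013 M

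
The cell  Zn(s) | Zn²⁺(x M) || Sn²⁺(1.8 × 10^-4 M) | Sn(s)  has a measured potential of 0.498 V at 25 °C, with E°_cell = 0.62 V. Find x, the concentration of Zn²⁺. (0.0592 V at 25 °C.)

From the Nernst equation, log Q = n(E° − E)/0.0592 = 2(0.62 − 0.498)/0.0592 = 4.122, so Q = 1.32 × 10^4.
With Q = [Zn²⁺]/[Sn²⁺] and the known concentrations, [Zn²⁺] in the numerator gives [Zn²⁺] = 2.4 M.

2.4 M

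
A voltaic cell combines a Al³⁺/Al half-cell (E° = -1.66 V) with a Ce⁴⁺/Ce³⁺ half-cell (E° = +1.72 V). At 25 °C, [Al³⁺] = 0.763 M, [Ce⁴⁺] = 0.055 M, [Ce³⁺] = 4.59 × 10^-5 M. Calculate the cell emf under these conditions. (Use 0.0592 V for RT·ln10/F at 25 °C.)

3.56 V

The Ce⁴⁺/Ce³⁺ couple has the higher reduction potential and acts as the cathode, so E°_cell = +1.72 − (-1.66) = 3.38 V.
Balancing electrons gives n = 3; the reaction quotient is Q = [Al³⁺]·[Ce³⁺]^3/[Ce⁴⁺]^3 = 4.43 × 10^-10.
At 25 °C, E = E° − (0.0592/n) log Q = 3.38 − (0.0592/3)(-9.353) = 3.380 + 0.185 = 3.565 V.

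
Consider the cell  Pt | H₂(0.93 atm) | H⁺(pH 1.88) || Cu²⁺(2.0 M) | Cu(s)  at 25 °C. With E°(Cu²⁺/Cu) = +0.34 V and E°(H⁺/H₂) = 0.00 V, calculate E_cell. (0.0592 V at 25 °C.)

0.46 V

The Cu²⁺/Cu couple is the cathode, so E°_cell = 0.34 V; n = 2.
[H⁺] = 10^(−1.88) = 0.013 M, and Q = [H⁺]^2 / ([Cu²⁺]·P(H₂)) = 9.34 × 10^-5.
E = E° − (0.0592/2) log Q = 0.34 − (0.0592/2)(-4.030) = 0.459 V.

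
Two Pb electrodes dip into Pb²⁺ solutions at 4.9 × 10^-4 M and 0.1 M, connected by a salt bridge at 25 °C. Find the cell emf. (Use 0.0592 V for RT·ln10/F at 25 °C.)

0.068 V

Both half-cells are Pb²⁺/Pb, so E°_cell = 0. The concentrated side is the cathode; the cell reaction moves Pb²⁺ from high to low concentration with n = 2.
Q = [Pb²⁺]_dilute/[Pb²⁺]_conc = 4.9 × 10^-4/0.1 = 0.00490.
E = 0 − (0.0592/2) log Q = −(0.0592/2)(-2.310) = 0.0684 V.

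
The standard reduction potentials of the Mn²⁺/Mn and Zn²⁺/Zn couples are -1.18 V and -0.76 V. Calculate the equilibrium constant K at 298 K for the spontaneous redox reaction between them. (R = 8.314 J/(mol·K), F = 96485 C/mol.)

E°_cell = -0.76 − (-1.18) = 0.42 V, with n = 2 electrons transferred.
At equilibrium E = 0, so the Nernst equation gives ln K = nFE°/RT = (2)(96485)(0.42)/((8.314)(298)) = 32.71.
K = e^32.71 = 1.6 × 10^14.

1.6 × 10^14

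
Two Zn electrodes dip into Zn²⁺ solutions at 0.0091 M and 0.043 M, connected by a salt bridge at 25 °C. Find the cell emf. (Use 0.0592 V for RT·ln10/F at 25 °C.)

0.020 V

Both half-cells are Zn²⁺/Zn, so E°_cell = 0. The concentrated side is the cathode; the cell reaction moves Zn²⁺ from high to low concentration with n = 2.
Q = [Zn²⁺]_dilute/[Zn²⁺]_conc = 0.0091/0.043 = 0.212.
E = 0 − (0.0592/2) log Q = −(0.0592/2)(-0.674) = 0.0200 V.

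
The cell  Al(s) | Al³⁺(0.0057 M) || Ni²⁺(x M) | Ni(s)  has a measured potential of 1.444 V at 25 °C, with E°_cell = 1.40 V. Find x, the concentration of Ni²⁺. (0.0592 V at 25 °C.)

From the Nernst equation, log Q = n(E° − E)/0.0592 = 6(1.40 − 1.444)/0.0592 = -4.459, so Q = 3.47 × 10^-5.
With Q = [Al³⁺]^2/[Ni²⁺]^3 and the known concentrations, [Ni²⁺]^3 in the denominator gives [Ni²⁺] = 0.98 M.

0.98 M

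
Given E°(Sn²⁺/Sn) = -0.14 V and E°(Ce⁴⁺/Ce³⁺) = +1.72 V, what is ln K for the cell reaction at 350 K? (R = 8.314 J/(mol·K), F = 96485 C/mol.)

E°_cell = +1.72 − (-0.14) = 1.86 V, with n = 2 electrons transferred.
At equilibrium E = 0, so the Nernst equation gives ln K = nFE°/RT = (2)(96485)(1.86)/((8.314)(350)) = 123.35.

ln K = 123.3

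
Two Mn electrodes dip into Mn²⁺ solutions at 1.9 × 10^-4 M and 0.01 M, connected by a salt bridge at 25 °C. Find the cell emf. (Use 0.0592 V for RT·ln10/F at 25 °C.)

0.051 V

Both half-cells are Mn²⁺/Mn, so E°_cell = 0. The concentrated side is the cathode; the cell reaction moves Mn²⁺ from high to low concentration with n = 2.
Q = [Mn²⁺]_dilute/[Mn²⁺]_conc = 1.9 × 10^-4/0.01 = 0.0190.
E = 0 − (0.0592/2) log Q = −(0.0592/2)(-1.721) = 0.0509 V.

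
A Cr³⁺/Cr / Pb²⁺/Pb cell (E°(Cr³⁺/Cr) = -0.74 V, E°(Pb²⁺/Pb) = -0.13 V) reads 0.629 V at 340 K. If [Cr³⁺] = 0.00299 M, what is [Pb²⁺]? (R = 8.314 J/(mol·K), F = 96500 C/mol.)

0.076 M

From the Nernst equation, ln Q = nF(E° − E)/RT = 6×96500×(0.61 − 0.629)/(8.314×340) = -3.892, so Q = 0.0204.
With Q = [Cr³⁺]^2/[Pb²⁺]^3 and the known concentrations, [Pb²⁺]^3 in the denominator gives [Pb²⁺] = 0.076 M.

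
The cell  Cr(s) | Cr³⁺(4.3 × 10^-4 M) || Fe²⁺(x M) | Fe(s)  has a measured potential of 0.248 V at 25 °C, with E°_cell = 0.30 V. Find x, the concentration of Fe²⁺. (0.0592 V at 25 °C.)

1 × 10^-4 M

From the Nernst equation, log Q = n(E° − E)/0.0592 = 6(0.30 − 0.248)/0.0592 = 5.270, so Q = 1.86 × 10^5.
With Q = [Cr³⁺]^2/[Fe²⁺]^3 and the known concentrations, [Fe²⁺]^3 in the denominator gives [Fe²⁺] = 1 × 10^-4 M.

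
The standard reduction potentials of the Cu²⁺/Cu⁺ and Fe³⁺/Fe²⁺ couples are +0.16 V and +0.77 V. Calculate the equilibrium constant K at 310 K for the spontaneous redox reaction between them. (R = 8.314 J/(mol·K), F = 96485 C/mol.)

E°_cell = +0.77 − (+0.16) = 0.61 V, with n = 1 electron transferred.
At equilibrium E = 0, so the Nernst equation gives ln K = nFE°/RT = (1)(96485)(0.61)/((8.314)(310)) = 22.84.
K = e^22.84 = 8.3 × 10^9.

8.3 × 10^9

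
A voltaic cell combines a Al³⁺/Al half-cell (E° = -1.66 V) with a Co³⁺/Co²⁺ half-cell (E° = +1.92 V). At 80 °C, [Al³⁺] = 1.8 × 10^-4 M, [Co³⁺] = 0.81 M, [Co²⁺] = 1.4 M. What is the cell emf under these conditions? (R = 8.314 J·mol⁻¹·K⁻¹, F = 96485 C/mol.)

3.65 V

The Co³⁺/Co²⁺ couple has the higher reduction potential and acts as the cathode, so E°_cell = +1.92 − (-1.66) = 3.58 V.
Balancing electrons gives n = 3; the reaction quotient is Q = [Al³⁺]·[Co²⁺]^3/[Co³⁺]^3 = 9.29 × 10^-4.
E = E° − (RT/nF) ln Q = 3.58 − (8.314×353)/(3×96485) × (-6.981) = 3.580 + 0.071 = 3.651 V.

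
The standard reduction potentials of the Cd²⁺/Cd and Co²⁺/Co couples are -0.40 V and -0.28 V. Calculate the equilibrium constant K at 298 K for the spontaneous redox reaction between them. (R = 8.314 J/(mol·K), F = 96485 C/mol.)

E°_cell = -0.28 − (-0.40) = 0.12 V, with n = 2 electrons transferred.
At equilibrium E = 0, so the Nernst equation gives ln K = nFE°/RT = (2)(96485)(0.12)/((8.314)(298)) = 9.35.
K = e^9.35 = 1.1 × 10^4.

1.1 × 10^4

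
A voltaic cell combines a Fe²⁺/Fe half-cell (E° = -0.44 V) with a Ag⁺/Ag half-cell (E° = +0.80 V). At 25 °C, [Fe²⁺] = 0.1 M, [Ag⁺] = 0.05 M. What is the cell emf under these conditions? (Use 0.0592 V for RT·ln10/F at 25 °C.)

The Ag⁺/Ag couple has the higher reduction potential and acts as the cathode, so E°_cell = +0.80 − (-0.44) = 1.24 V.
Balancing electrons gives n = 2; the reaction quotient is Q = [Fe²⁺]/[Ag⁺]^2 = 40.0.
At 25 °C, E = E° − (0.0592/n) log Q = 1.24 − (0.0592/2)(1.602) = 1.240 − 0.047 = 1.193 V.

1.19 V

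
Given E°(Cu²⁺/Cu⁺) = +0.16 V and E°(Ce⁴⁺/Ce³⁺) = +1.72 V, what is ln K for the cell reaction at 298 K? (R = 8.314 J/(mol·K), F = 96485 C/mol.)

E°_cell = +1.72 − (+0.16) = 1.56 V, with n = 1 electron transferred.
At equilibrium E = 0, so the Nernst equation gives ln K = nFE°/RT = (1)(96485)(1.56)/((8.314)(298)) = 60.75.

ln K = 60.8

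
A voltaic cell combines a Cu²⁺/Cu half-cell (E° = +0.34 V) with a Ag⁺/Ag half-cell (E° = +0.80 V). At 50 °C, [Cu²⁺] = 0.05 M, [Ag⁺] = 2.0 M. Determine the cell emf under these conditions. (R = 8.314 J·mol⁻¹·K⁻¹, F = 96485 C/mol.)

The Ag⁺/Ag couple has the higher reduction potential and acts as the cathode, so E°_cell = +0.80 − (+0.34) = 0.46 V.
Balancing electrons gives n = 2; the reaction quotient is Q = [Cu²⁺]/[Ag⁺]^2 = 0.0125.
E = E° − (RT/nF) ln Q = 0.46 − (8.314×323)/(2×96485) × (-4.382) = 0.460 + 0.061 = 0.521 V.

0.521 V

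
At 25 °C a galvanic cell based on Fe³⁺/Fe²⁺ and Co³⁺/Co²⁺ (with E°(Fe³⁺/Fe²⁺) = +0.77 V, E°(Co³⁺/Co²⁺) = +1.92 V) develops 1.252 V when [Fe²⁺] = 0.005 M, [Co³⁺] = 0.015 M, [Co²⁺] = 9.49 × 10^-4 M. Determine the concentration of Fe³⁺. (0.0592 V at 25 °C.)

0.0015 M

From the Nernst equation, log Q = n(E° − E)/0.0592 = 1(1.15 − 1.252)/0.0592 = -1.723, so Q = 0.0189.
With Q = [Fe³⁺]·[Co²⁺]/([Fe²⁺]·[Co³⁺]) and the known concentrations, [Fe³⁺] in the numerator gives [Fe³⁺] = 0.0015 M.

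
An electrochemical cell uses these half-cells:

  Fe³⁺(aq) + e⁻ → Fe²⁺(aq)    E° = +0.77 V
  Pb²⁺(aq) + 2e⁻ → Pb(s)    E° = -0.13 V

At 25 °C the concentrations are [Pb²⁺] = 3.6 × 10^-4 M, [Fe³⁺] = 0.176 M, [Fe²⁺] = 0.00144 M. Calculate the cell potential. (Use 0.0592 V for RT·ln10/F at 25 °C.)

1.13 V

The Fe³⁺/Fe²⁺ couple has the higher reduction potential and acts as the cathode, so E°_cell = +0.77 − (-0.13) = 0.90 V.
Balancing electrons gives n = 2; the reaction quotient is Q = [Pb²⁺]·[Fe²⁺]^2/[Fe³⁺]^2 = 2.41 × 10^-8.
At 25 °C, E = E° − (0.0592/n) log Q = 0.90 − (0.0592/2)(-7.618) = 0.900 + 0.225 = 1.125 V.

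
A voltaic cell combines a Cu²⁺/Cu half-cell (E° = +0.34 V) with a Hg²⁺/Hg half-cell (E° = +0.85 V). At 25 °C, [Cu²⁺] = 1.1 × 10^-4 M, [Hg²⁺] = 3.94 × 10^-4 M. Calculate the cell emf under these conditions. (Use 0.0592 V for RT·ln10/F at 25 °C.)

0.526 V

The Hg²⁺/Hg couple has the higher reduction potential and acts as the cathode, so E°_cell = +0.85 − (+0.34) = 0.51 V.
Balancing electrons gives n = 2; the reaction quotient is Q = [Cu²⁺]/[Hg²⁺] = 0.279.
At 25 °C, E = E° − (0.0592/n) log Q = 0.51 − (0.0592/2)(-0.554) = 0.510 + 0.016 = 0.526 V.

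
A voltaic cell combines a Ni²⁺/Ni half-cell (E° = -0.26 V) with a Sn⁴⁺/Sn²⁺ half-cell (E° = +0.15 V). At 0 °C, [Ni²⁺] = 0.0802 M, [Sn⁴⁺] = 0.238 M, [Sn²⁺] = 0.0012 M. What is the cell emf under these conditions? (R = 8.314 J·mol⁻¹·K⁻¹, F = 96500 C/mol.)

0.502 V

The Sn⁴⁺/Sn²⁺ couple has the higher reduction potential and acts as the cathode, so E°_cell = +0.15 − (-0.26) = 0.41 V.
Balancing electrons gives n = 2; the reaction quotient is Q = [Ni²⁺]·[Sn²⁺]/[Sn⁴⁺] = 4.04 × 10^-4.
E = E° − (RT/nF) ln Q = 0.41 − (8.314×273)/(2×96500) × (-7.813) = 0.410 + 0.092 = 0.502 V.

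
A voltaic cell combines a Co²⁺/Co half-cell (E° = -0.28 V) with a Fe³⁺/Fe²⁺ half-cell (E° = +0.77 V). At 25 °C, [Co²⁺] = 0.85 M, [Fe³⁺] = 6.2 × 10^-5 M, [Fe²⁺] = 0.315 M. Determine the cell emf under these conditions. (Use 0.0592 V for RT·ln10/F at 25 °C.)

0.833 V

The Fe³⁺/Fe²⁺ couple has the higher reduction potential and acts as the cathode, so E°_cell = +0.77 − (-0.28) = 1.05 V.
Balancing electrons gives n = 2; the reaction quotient is Q = [Co²⁺]·[Fe²⁺]^2/[Fe³⁺]^2 = 2.19 × 10^7.
At 25 °C, E = E° − (0.0592/n) log Q = 1.05 − (0.0592/2)(7.341) = 1.050 − 0.217 = 0.833 V.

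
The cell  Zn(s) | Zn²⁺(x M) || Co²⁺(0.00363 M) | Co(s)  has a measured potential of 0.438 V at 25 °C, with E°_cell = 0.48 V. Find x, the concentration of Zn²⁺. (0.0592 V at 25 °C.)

0.095 M

From the Nernst equation, log Q = n(E° − E)/0.0592 = 2(0.48 − 0.438)/0.0592 = 1.419, so Q = 26.2.
With Q = [Zn²⁺]/[Co²⁺] and the known concentrations, [Zn²⁺] in the numerator gives [Zn²⁺] = 0.095 M.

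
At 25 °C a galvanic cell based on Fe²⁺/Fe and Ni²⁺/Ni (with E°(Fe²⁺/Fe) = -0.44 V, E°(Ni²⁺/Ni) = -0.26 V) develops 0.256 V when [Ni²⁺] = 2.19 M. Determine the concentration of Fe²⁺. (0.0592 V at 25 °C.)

From the Nernst equation, log Q = n(E° − E)/0.0592 = 2(0.18 − 0.256)/0.0592 = -2.568, so Q = 0.00271.
With Q = [Fe²⁺]/[Ni²⁺] and the known concentrations, [Fe²⁺] in the numerator gives [Fe²⁺] = 0.0059 M.

0.0059 M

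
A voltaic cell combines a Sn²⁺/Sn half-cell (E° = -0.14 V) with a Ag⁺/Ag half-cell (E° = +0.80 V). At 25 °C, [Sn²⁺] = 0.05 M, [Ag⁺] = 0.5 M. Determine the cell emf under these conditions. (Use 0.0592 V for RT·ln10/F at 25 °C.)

0.961 V

The Ag⁺/Ag couple has the higher reduction potential and acts as the cathode, so E°_cell = +0.80 − (-0.14) = 0.94 V.
Balancing electrons gives n = 2; the reaction quotient is Q = [Sn²⁺]/[Ag⁺]^2 = 0.200.
At 25 °C, E = E° − (0.0592/n) log Q = 0.94 − (0.0592/2)(-0.699) = 0.940 + 0.021 = 0.961 V.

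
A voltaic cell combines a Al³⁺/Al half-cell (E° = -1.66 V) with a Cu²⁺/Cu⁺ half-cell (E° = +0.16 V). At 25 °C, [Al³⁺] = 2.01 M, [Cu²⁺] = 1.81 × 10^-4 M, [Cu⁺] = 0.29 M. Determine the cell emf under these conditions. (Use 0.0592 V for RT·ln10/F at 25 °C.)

The Cu²⁺/Cu⁺ couple has the higher reduction potential and acts as the cathode, so E°_cell = +0.16 − (-1.66) = 1.82 V.
Balancing electrons gives n = 3; the reaction quotient is Q = [Al³⁺]·[Cu⁺]^3/[Cu²⁺]^3 = 8.27 × 10^9.
At 25 °C, E = E° − (0.0592/n) log Q = 1.82 − (0.0592/3)(9.917) = 1.820 − 0.196 = 1.624 V.

1.62 V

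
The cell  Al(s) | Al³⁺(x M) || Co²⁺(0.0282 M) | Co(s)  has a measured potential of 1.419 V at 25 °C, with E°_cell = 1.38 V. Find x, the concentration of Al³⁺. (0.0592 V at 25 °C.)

From the Nernst equation, log Q = n(E° − E)/0.0592 = 6(1.38 − 1.419)/0.0592 = -3.953, so Q = 1.12 × 10^-4.
With Q = [Al³⁺]^2/[Co²⁺]^3 and the known concentrations, [Al³⁺]^2 in the numerator gives [Al³⁺] = 5 × 10^-5 M.

5 × 10^-5 M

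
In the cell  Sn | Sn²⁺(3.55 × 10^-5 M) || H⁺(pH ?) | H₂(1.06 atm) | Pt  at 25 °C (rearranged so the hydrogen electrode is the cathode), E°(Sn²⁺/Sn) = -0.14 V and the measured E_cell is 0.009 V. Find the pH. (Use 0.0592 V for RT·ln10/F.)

pH = 4.43

E°_cell = 0.14 V and n = 2.
log Q = n(E° − E)/0.0592 = 2×(0.14 − 0.009)/0.0592 = 4.426.
With Q = [Sn²⁺]·P(H₂) / [H⁺]^2, solving for [H⁺] gives log[H⁺] = -4.425, so pH = 4.43.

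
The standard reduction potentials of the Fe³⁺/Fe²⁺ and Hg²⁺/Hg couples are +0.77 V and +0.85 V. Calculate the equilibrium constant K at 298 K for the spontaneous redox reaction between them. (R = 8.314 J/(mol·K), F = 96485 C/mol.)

510

E°_cell = +0.85 − (+0.77) = 0.08 V, with n = 2 electrons transferred.
At equilibrium E = 0, so the Nernst equation gives ln K = nFE°/RT = (2)(96485)(0.08)/((8.314)(298)) = 6.23.
K = e^6.23 = 510.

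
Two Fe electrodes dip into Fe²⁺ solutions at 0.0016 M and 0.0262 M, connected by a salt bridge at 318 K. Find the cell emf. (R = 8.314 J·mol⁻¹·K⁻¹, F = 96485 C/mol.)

0.038 V

Both half-cells are Fe²⁺/Fe, so E°_cell = 0. The concentrated side is the cathode; the cell reaction moves Fe²⁺ from high to low concentration with n = 2.
Q = [Fe²⁺]_dilute/[Fe²⁺]_conc = 0.0016/0.0262 = 0.0611.
E = 0 − (RT/nF) ln Q = −((8.314×318)/(2×96485))(-2.796) = 0.0383 V.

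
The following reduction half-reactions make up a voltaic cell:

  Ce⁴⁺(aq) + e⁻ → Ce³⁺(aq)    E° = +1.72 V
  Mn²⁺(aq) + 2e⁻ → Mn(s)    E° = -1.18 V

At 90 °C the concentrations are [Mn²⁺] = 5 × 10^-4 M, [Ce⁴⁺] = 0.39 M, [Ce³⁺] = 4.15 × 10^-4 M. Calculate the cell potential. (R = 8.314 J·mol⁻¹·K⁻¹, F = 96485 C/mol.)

3.23 V

The Ce⁴⁺/Ce³⁺ couple has the higher reduction potential and acts as the cathode, so E°_cell = +1.72 − (-1.18) = 2.90 V.
Balancing electrons gives n = 2; the reaction quotient is Q = [Mn²⁺]·[Ce³⁺]^2/[Ce⁴⁺]^2 = 5.66 × 10^-10.
E = E° − (RT/nF) ln Q = 2.90 − (8.314×363)/(2×96485) × (-21.292) = 2.900 + 0.333 = 3.233 V.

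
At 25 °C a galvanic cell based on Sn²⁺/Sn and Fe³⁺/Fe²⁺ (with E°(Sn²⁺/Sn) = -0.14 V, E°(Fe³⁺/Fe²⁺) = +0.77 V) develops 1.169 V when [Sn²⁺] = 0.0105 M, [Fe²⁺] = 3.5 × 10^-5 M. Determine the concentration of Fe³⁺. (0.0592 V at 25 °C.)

0.085 M

From the Nernst equation, log Q = n(E° − E)/0.0592 = 2(0.91 − 1.169)/0.0592 = -8.750, so Q = 1.78 × 10^-9.
With Q = [Sn²⁺]·[Fe²⁺]^2/[Fe³⁺]^2 and the known concentrations, [Fe³⁺]^2 in the denominator gives [Fe³⁺] = 0.085 M.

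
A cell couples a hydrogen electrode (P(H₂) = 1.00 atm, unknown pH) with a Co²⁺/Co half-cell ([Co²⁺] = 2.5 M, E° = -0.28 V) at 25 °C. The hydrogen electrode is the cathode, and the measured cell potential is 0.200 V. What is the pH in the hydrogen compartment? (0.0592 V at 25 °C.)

pH = 1.15

E°_cell = 0.28 V and n = 2.
log Q = n(E° − E)/0.0592 = 2×(0.28 − 0.200)/0.0592 = 2.703.
With Q = [Co²⁺]·P(H₂) / [H⁺]^2, solving for [H⁺] gives log[H⁺] = -1.152, so pH = 1.15.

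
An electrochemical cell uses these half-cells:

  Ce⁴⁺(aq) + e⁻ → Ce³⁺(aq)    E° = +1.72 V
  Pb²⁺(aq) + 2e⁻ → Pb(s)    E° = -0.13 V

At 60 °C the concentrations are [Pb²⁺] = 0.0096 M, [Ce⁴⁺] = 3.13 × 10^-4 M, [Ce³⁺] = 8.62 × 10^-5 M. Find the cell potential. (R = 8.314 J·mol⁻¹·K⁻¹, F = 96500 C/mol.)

1.95 V

The Ce⁴⁺/Ce³⁺ couple has the higher reduction potential and acts as the cathode, so E°_cell = +1.72 − (-0.13) = 1.85 V.
Balancing electrons gives n = 2; the reaction quotient is Q = [Pb²⁺]·[Ce³⁺]^2/[Ce⁴⁺]^2 = 7.28 × 10^-4.
E = E° − (RT/nF) ln Q = 1.85 − (8.314×333)/(2×96500) × (-7.225) = 1.850 + 0.104 = 1.954 V.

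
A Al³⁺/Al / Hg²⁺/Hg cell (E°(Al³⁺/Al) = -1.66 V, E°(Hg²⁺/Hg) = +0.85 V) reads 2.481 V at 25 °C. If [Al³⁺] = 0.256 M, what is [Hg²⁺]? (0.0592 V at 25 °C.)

From the Nernst equation, log Q = n(E° − E)/0.0592 = 6(2.51 − 2.481)/0.0592 = 2.939, so Q = 869.
With Q = [Al³⁺]^2/[Hg²⁺]^3 and the known concentrations, [Hg²⁺]^3 in the denominator gives [Hg²⁺] = 0.042 M.

0.042 M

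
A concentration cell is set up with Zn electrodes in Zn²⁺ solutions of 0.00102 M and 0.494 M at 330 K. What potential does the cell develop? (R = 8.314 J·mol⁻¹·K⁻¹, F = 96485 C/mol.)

0.088 V

Both half-cells are Zn²⁺/Zn, so E°_cell = 0. The concentrated side is the cathode; the cell reaction moves Zn²⁺ from high to low concentration with n = 2.
Q = [Zn²⁺]_dilute/[Zn²⁺]_conc = 0.00102/0.494 = 0.00206.
E = 0 − (RT/nF) ln Q = −((8.314×330)/(2×96485))(-6.183) = 0.0879 V.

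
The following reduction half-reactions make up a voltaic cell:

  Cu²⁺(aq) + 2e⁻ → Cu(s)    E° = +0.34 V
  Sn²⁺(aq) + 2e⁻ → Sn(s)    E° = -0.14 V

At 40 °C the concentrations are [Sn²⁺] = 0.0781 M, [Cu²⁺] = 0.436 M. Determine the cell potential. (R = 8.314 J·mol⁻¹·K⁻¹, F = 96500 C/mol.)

The Cu²⁺/Cu couple has the higher reduction potential and acts as the cathode, so E°_cell = +0.34 − (-0.14) = 0.48 V.
Balancing electrons gives n = 2; the reaction quotient is Q = [Sn²⁺]/[Cu²⁺] = 0.179.
E = E° − (RT/nF) ln Q = 0.48 − (8.314×313)/(2×96500) × (-1.720) = 0.480 + 0.023 = 0.503 V.

0.503 V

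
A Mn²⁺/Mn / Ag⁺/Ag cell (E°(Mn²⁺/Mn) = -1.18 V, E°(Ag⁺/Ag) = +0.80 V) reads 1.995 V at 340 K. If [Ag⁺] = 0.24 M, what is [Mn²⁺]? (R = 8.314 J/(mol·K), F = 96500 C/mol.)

0.021 M

From the Nernst equation, ln Q = nF(E° − E)/RT = 2×96500×(1.98 − 1.995)/(8.314×340) = -1.024, so Q = 0.359.
With Q = [Mn²⁺]/[Ag⁺]^2 and the known concentrations, [Mn²⁺] in the numerator gives [Mn²⁺] = 0.021 M.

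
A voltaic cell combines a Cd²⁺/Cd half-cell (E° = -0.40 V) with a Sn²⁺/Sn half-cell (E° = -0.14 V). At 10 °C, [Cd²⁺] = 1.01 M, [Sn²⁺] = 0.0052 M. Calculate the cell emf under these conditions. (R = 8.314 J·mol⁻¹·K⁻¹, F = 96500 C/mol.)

0.196 V

The Sn²⁺/Sn couple has the higher reduction potential and acts as the cathode, so E°_cell = -0.14 − (-0.40) = 0.26 V.
Balancing electrons gives n = 2; the reaction quotient is Q = [Cd²⁺]/[Sn²⁺] = 194.
E = E° − (RT/nF) ln Q = 0.26 − (8.314×283)/(2×96500) × (5.269) = 0.260 − 0.064 = 0.196 V.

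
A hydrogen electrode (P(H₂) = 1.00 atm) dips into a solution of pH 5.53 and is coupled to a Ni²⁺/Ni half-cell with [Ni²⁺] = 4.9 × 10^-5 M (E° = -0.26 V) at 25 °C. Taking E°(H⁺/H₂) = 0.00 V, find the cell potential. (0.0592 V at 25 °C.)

The hydrogen couple is the cathode, so E°_cell = 0.26 V; n = 2.
[H⁺] = 10^(−5.53) = 3 × 10^-6 M, and Q = [Ni²⁺]·P(H₂) / [H⁺]^2 = 5.63 × 10^6.
E = E° − (0.0592/2) log Q = 0.26 − (0.0592/2)(6.750) = 0.060 V.

0.060 V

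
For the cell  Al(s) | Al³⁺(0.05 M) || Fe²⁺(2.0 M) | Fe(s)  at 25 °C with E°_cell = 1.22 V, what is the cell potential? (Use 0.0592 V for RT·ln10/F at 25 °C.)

Balancing electrons gives n = 6; the reaction quotient is Q = [Al³⁺]^2/[Fe²⁺]^3 = 3.13 × 10^-4.
At 25 °C, E = E° − (0.0592/n) log Q = 1.22 − (0.0592/6)(-3.505) = 1.220 + 0.035 = 1.255 V.

1.25 V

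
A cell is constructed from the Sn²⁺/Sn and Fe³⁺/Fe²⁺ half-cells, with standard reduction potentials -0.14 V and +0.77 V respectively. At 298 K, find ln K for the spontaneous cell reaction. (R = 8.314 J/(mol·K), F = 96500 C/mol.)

ln K = 70.9

E°_cell = +0.77 − (-0.14) = 0.91 V, with n = 2 electrons transferred.
At equilibrium E = 0, so the Nernst equation gives ln K = nFE°/RT = (2)(96500)(0.91)/((8.314)(298)) = 70.89.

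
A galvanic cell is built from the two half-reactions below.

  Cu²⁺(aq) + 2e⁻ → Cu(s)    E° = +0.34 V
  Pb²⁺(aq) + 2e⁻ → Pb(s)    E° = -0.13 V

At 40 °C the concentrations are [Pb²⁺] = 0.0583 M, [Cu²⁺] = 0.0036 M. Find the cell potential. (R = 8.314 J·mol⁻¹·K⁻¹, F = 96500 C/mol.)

0.432 V

The Cu²⁺/Cu couple has the higher reduction potential and acts as the cathode, so E°_cell = +0.34 − (-0.13) = 0.47 V.
Balancing electrons gives n = 2; the reaction quotient is Q = [Pb²⁺]/[Cu²⁺] = 16.2.
E = E° − (RT/nF) ln Q = 0.47 − (8.314×313)/(2×96500) × (2.785) = 0.470 − 0.038 = 0.432 V.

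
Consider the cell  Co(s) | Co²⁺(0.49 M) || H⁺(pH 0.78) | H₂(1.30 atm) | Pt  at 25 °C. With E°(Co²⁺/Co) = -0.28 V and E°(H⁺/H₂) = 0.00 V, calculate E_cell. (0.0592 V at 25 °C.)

The hydrogen couple is the cathode, so E°_cell = 0.28 V; n = 2.
[H⁺] = 10^(−0.78) = 0.17 M, and Q = [Co²⁺]·P(H₂) / [H⁺]^2 = 23.1.
E = E° − (0.0592/2) log Q = 0.28 − (0.0592/2)(1.364) = 0.240 V.

0.24 V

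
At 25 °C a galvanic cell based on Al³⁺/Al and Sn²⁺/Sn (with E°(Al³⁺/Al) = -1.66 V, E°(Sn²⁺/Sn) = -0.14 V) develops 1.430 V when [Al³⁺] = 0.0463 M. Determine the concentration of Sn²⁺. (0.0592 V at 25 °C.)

From the Nernst equation, log Q = n(E° − E)/0.0592 = 6(1.52 − 1.430)/0.0592 = 9.122, so Q = 1.32 × 10^9.
With Q = [Al³⁺]^2/[Sn²⁺]^3 and the known concentrations, [Sn²⁺]^3 in the denominator gives [Sn²⁺] = 1.2 × 10^-4 M.

1.2 × 10^-4 M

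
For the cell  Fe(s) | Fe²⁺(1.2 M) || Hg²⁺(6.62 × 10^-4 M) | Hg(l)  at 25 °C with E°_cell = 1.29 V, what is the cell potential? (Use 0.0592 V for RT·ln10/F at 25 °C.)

Balancing electrons gives n = 2; the reaction quotient is Q = [Fe²⁺]/[Hg²⁺] = 1810.
At 25 °C, E = E° − (0.0592/n) log Q = 1.29 − (0.0592/2)(3.258) = 1.290 − 0.096 = 1.194 V.

1.19 V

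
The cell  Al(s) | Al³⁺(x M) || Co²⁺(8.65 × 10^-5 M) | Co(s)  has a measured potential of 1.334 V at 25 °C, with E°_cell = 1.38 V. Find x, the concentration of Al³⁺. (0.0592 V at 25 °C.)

From the Nernst equation, log Q = n(E° − E)/0.0592 = 6(1.38 − 1.334)/0.0592 = 4.662, so Q = 4.59 × 10^4.
With Q = [Al³⁺]^2/[Co²⁺]^3 and the known concentrations, [Al³⁺]^2 in the numerator gives [Al³⁺] = 1.7 × 10^-4 M.

1.7 × 10^-4 M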